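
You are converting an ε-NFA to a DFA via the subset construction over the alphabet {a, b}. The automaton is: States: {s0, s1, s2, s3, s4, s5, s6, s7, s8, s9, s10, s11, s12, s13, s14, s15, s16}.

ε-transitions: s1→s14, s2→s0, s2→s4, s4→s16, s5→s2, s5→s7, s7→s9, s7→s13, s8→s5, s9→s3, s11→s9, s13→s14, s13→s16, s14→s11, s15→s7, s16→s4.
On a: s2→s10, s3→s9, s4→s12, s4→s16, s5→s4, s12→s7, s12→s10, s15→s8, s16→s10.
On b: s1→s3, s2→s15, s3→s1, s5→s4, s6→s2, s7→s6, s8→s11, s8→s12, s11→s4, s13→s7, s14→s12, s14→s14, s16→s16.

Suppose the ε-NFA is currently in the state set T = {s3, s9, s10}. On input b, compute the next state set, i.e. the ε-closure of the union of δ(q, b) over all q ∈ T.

{s1, s3, s9, s11, s14}

s3 on b → {s1}.
No b-transition from s9, s10.
Union after reading b: {s1}.
Now take the ε-closure:
From s1 via ε: add s14.
From s14 via ε: add s11.
From s11 via ε: add s9.
From s9 via ε: add s3.
No new states can be added; the closed set is {s1, s3, s9, s11, s14}.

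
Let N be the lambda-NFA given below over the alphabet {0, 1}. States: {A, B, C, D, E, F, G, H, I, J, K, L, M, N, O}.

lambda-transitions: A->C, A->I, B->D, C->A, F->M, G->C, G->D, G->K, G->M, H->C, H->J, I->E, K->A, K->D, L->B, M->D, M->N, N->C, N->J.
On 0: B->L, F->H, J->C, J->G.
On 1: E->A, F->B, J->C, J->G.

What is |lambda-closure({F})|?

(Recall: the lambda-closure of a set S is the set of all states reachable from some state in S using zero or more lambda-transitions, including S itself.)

9

Start with {F}.
From F via lambda: add M.
From M via lambda: add D, N.
From N via lambda: add C, J.
From C via lambda: add A.
From A via lambda: add I.
From I via lambda: add E.
lambda-closure = {A, C, D, E, F, I, J, M, N}, which has 9 states.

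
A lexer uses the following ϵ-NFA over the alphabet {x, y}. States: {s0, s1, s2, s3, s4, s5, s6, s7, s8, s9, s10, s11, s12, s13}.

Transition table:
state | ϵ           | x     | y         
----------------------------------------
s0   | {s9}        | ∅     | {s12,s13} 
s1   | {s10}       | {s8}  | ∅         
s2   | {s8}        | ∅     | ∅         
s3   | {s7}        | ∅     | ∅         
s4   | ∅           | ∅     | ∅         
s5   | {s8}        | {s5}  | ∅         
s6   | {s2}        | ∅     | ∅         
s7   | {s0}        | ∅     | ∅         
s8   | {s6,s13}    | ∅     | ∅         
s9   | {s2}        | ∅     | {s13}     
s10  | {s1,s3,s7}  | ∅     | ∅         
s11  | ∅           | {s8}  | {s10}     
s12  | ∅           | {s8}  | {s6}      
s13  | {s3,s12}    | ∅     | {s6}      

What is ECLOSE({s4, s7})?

{s0, s2, s3, s4, s6, s7, s8, s9, s12, s13}

Start with {s4, s7}.
From s7 via ϵ: add s0.
From s0 via ϵ: add s9.
From s9 via ϵ: add s2.
From s2 via ϵ: add s8.
From s8 via ϵ: add s6, s13.
From s13 via ϵ: add s3, s12.
No new states can be added; the closed set is {s0, s2, s3, s4, s6, s7, s8, s9, s12, s13}.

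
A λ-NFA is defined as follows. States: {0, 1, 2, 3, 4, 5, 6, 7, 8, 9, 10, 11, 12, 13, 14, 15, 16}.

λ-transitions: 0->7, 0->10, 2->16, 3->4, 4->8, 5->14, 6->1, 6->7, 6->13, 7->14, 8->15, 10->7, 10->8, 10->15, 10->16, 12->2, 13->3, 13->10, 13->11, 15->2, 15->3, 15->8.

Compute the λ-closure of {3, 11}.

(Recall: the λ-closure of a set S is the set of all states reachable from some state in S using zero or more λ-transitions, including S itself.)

{2, 3, 4, 8, 11, 15, 16}

Start with {3, 11}.
From 3 via λ: add 4.
From 4 via λ: add 8.
From 8 via λ: add 15.
From 15 via λ: add 2.
From 2 via λ: add 16.
No new states can be added; the closed set is {2, 3, 4, 8, 11, 15, 16}.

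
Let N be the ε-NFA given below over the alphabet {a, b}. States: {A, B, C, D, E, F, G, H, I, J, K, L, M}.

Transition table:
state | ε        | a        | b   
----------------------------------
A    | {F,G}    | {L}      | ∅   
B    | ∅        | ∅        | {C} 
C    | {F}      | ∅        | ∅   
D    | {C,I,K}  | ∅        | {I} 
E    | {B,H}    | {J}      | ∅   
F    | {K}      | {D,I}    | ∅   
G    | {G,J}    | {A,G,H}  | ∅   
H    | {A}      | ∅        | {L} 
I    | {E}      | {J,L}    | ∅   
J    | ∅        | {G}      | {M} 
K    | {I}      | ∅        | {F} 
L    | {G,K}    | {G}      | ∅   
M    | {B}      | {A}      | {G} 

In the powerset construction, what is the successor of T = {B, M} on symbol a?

M on a → {A}.
No a-transition from B.
Union after reading a: {A}.
Now take the ε-closure:
From A via ε: add F, G.
From F via ε: add K.
From G via ε: add J.
From K via ε: add I.
From I via ε: add E.
From E via ε: add B, H.
No new states can be added; the closed set is {A, B, E, F, G, H, I, J, K}.

{A, B, E, F, G, H, I, J, K}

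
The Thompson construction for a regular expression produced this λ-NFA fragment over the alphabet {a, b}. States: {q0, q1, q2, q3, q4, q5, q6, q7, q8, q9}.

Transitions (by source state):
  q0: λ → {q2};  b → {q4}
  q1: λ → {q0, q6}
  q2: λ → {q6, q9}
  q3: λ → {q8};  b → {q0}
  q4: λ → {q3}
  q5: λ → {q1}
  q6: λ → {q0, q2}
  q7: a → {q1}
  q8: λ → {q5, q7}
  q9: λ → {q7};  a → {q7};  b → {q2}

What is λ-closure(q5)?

{q0, q1, q2, q5, q6, q7, q9}

Start with {q5}.
From q5 via λ: add q1.
From q1 via λ: add q0, q6.
From q0 via λ: add q2.
From q2 via λ: add q9.
From q9 via λ: add q7.
No new states can be added; the closed set is {q0, q1, q2, q5, q6, q7, q9}.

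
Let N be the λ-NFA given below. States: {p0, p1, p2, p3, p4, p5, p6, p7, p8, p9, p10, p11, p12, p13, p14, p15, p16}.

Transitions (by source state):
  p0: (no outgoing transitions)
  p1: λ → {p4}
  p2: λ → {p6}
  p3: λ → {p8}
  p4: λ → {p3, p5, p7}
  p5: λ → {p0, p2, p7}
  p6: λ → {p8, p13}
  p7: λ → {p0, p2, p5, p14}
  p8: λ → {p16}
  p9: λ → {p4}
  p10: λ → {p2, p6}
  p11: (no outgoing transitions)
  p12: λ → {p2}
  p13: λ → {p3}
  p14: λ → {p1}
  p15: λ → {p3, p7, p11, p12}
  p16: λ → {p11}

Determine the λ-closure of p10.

Start with {p10}.
From p10 via λ: add p2, p6.
From p6 via λ: add p8, p13.
From p8 via λ: add p16.
From p13 via λ: add p3.
From p16 via λ: add p11.
No new states can be added; the closed set is {p2, p3, p6, p8, p10, p11, p13, p16}.

{p2, p3, p6, p8, p10, p11, p13, p16}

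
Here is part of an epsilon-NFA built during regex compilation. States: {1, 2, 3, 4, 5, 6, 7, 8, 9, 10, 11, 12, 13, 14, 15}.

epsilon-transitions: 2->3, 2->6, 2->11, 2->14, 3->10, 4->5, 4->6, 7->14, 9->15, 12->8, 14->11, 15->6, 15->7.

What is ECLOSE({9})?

Start with {9}.
From 9 via epsilon: add 15.
From 15 via epsilon: add 6, 7.
From 7 via epsilon: add 14.
From 14 via epsilon: add 11.
No new states can be added; the closed set is {6, 7, 9, 11, 14, 15}.

{6, 7, 9, 11, 14, 15}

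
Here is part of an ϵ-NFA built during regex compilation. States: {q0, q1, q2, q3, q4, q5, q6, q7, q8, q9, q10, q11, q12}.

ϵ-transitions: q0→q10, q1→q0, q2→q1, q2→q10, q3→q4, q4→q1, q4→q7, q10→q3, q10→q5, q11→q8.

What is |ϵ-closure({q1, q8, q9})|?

9

Start with {q1, q8, q9}.
From q1 via ϵ: add q0.
From q0 via ϵ: add q10.
From q10 via ϵ: add q3, q5.
From q3 via ϵ: add q4.
From q4 via ϵ: add q7.
ϵ-closure = {q0, q1, q3, q4, q5, q7, q8, q9, q10}, which has 9 states.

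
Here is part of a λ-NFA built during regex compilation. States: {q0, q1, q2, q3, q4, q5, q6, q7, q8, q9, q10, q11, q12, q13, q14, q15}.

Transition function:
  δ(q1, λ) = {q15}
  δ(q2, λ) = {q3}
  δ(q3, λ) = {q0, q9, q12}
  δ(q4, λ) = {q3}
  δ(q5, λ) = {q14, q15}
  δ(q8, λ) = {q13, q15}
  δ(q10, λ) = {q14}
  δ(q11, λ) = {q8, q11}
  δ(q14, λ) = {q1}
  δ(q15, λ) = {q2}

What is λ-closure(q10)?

Start with {q10}.
From q10 via λ: add q14.
From q14 via λ: add q1.
From q1 via λ: add q15.
From q15 via λ: add q2.
From q2 via λ: add q3.
From q3 via λ: add q0, q9, q12.
No new states can be added; the closed set is {q0, q1, q2, q3, q9, q10, q12, q14, q15}.

{q0, q1, q2, q3, q9, q10, q12, q14, q15}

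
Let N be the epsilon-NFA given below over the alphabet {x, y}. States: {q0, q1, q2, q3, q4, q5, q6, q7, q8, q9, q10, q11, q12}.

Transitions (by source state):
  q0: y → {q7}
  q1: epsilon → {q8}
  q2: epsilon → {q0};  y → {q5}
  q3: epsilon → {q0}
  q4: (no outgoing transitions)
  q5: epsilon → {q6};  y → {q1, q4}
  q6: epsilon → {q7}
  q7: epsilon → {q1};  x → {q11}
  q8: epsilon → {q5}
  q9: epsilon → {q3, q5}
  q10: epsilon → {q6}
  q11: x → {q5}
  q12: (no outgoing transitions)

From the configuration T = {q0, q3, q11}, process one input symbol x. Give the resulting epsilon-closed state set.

{q1, q5, q6, q7, q8}

q11 on x → {q5}.
No x-transition from q0, q3.
Union after reading x: {q5}.
Now take the epsilon-closure:
From q5 via epsilon: add q6.
From q6 via epsilon: add q7.
From q7 via epsilon: add q1.
From q1 via epsilon: add q8.
No new states can be added; the closed set is {q1, q5, q6, q7, q8}.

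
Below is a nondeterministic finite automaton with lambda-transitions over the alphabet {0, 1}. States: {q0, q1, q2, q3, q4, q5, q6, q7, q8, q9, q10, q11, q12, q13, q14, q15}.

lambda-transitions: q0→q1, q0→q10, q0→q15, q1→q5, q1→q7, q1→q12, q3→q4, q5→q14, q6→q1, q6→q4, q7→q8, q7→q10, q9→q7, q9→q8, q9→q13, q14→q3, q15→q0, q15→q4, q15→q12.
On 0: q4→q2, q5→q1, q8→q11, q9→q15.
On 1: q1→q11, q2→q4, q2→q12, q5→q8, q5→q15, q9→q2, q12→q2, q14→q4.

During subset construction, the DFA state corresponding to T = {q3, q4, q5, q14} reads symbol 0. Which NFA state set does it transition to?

{q1, q2, q3, q4, q5, q7, q8, q10, q12, q14}

q4 on 0 → {q2}.
q5 on 0 → {q1}.
No 0-transition from q3, q14.
Union after reading 0: {q1, q2}.
Now take the lambda-closure:
From q1 via lambda: add q5, q7, q12.
From q5 via lambda: add q14.
From q7 via lambda: add q8, q10.
From q14 via lambda: add q3.
From q3 via lambda: add q4.
No new states can be added; the closed set is {q1, q2, q3, q4, q5, q7, q8, q10, q12, q14}.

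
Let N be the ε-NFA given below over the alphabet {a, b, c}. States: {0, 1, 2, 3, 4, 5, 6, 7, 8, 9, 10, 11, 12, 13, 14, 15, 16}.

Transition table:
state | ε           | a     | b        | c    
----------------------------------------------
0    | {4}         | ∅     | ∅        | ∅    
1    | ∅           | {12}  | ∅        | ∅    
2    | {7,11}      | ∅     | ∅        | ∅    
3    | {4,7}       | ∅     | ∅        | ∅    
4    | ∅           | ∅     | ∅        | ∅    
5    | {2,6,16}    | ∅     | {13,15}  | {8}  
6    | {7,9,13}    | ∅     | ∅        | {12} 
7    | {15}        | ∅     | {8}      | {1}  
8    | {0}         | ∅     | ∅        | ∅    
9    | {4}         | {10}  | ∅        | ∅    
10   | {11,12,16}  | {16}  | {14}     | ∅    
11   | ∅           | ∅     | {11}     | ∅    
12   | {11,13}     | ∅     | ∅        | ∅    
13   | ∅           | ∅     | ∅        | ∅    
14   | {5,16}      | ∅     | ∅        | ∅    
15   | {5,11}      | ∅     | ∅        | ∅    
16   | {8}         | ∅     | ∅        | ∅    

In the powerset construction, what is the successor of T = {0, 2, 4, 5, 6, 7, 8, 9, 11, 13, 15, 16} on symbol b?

5 on b → {13, 15}.
7 on b → {8}.
11 on b → {11}.
No b-transition from 0, 2, 4, 6, 8, 9, 13, 15, 16.
Union after reading b: {8, 11, 13, 15}.
Now take the ε-closure:
From 8 via ε: add 0.
From 15 via ε: add 5.
From 0 via ε: add 4.
From 5 via ε: add 2, 6, 16.
From 2 via ε: add 7.
From 6 via ε: add 9.
No new states can be added; the closed set is {0, 2, 4, 5, 6, 7, 8, 9, 11, 13, 15, 16}.

{0, 2, 4, 5, 6, 7, 8, 9, 11, 13, 15, 16}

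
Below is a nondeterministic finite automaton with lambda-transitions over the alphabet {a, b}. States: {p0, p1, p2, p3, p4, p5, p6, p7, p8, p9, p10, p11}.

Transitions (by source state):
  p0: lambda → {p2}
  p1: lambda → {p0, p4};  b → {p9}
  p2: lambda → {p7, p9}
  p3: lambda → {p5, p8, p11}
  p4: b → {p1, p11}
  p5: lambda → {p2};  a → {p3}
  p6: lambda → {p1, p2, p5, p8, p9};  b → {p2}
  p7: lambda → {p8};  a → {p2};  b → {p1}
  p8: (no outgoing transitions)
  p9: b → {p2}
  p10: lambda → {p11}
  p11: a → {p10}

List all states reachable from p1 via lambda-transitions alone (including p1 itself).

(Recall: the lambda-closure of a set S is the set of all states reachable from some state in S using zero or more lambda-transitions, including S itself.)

Start with {p1}.
From p1 via lambda: add p0, p4.
From p0 via lambda: add p2.
From p2 via lambda: add p7, p9.
From p7 via lambda: add p8.
No new states can be added; the closed set is {p0, p1, p2, p4, p7, p8, p9}.

{p0, p1, p2, p4, p7, p8, p9}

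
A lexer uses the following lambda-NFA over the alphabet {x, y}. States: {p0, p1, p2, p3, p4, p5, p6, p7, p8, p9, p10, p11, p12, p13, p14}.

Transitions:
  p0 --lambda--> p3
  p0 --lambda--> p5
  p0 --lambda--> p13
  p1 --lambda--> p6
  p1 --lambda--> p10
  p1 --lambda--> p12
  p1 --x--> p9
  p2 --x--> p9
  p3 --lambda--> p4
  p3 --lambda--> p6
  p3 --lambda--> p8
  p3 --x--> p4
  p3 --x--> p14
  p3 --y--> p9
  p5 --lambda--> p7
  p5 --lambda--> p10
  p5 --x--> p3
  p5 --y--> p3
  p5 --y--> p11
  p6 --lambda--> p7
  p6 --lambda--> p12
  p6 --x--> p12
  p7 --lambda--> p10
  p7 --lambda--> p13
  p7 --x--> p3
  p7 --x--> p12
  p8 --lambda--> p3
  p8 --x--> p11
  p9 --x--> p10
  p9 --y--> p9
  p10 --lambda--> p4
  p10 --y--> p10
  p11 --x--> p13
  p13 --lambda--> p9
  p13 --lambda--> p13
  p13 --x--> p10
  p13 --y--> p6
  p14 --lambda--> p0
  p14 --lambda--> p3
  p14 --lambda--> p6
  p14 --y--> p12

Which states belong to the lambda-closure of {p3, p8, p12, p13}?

{p3, p4, p6, p7, p8, p9, p10, p12, p13}

Start with {p3, p8, p12, p13}.
From p3 via lambda: add p4, p6.
From p13 via lambda: add p9.
From p6 via lambda: add p7.
From p7 via lambda: add p10.
No new states can be added; the closed set is {p3, p4, p6, p7, p8, p9, p10, p12, p13}.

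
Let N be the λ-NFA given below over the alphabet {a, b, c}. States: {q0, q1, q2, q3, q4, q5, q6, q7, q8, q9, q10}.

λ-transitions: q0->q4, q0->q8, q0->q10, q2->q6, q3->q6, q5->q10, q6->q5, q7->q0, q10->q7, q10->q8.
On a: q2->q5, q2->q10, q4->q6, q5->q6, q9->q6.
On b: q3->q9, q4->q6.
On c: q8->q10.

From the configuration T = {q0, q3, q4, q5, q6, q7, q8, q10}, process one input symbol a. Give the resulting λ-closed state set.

q4 on a → {q6}.
q5 on a → {q6}.
No a-transition from q0, q3, q6, q7, q8, q10.
Union after reading a: {q6}.
Now take the λ-closure:
From q6 via λ: add q5.
From q5 via λ: add q10.
From q10 via λ: add q7, q8.
From q7 via λ: add q0.
From q0 via λ: add q4.
No new states can be added; the closed set is {q0, q4, q5, q6, q7, q8, q10}.

{q0, q4, q5, q6, q7, q8, q10}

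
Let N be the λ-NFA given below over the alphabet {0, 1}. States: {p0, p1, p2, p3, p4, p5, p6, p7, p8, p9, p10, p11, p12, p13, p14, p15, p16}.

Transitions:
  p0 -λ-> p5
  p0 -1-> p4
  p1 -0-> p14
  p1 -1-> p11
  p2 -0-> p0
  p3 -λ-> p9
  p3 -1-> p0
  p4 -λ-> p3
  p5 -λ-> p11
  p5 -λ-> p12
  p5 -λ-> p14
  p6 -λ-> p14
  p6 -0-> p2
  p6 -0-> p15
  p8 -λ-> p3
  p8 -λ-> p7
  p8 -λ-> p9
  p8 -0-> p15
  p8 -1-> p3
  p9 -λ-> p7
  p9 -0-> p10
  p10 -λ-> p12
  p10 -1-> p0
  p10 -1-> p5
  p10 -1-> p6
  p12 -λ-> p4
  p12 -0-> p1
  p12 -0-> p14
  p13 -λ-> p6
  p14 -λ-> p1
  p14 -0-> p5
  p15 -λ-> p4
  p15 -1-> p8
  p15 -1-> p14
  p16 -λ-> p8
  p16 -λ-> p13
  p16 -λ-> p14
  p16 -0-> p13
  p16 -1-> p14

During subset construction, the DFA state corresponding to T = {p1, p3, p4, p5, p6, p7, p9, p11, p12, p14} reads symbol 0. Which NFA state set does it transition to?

{p1, p2, p3, p4, p5, p7, p9, p10, p11, p12, p14, p15}

p1 on 0 → {p14}.
p6 on 0 → {p2, p15}.
p9 on 0 → {p10}.
p12 on 0 → {p1, p14}.
p14 on 0 → {p5}.
No 0-transition from p3, p4, p5, p7, p11.
Union after reading 0: {p1, p2, p5, p10, p14, p15}.
Now take the λ-closure:
From p5 via λ: add p11, p12.
From p15 via λ: add p4.
From p4 via λ: add p3.
From p3 via λ: add p9.
From p9 via λ: add p7.
No new states can be added; the closed set is {p1, p2, p3, p4, p5, p7, p9, p10, p11, p12, p14, p15}.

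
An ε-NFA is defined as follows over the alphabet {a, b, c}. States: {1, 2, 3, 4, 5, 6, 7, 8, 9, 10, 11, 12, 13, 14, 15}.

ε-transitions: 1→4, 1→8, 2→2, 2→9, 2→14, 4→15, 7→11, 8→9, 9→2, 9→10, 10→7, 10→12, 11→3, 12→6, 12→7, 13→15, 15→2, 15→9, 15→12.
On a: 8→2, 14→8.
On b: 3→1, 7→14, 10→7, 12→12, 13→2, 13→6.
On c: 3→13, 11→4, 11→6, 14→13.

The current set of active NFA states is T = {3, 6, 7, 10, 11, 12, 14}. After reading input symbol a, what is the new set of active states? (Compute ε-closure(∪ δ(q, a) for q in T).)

{2, 3, 6, 7, 8, 9, 10, 11, 12, 14}

14 on a → {8}.
No a-transition from 3, 6, 7, 10, 11, 12.
Union after reading a: {8}.
Now take the ε-closure:
From 8 via ε: add 9.
From 9 via ε: add 2, 10.
From 2 via ε: add 14.
From 10 via ε: add 7, 12.
From 7 via ε: add 11.
From 12 via ε: add 6.
From 11 via ε: add 3.
No new states can be added; the closed set is {2, 3, 6, 7, 8, 9, 10, 11, 12, 14}.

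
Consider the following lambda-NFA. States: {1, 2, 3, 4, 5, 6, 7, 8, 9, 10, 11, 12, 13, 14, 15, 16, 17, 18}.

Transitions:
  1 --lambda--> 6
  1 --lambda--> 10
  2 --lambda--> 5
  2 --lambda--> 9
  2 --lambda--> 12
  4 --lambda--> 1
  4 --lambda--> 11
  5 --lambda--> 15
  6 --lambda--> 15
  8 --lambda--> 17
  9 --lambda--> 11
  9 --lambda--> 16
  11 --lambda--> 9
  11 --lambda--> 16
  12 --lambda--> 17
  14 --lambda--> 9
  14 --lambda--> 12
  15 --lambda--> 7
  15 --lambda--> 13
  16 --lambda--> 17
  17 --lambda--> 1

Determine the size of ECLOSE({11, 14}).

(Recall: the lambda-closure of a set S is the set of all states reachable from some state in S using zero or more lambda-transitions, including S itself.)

12

Start with {11, 14}.
From 11 via lambda: add 9, 16.
From 14 via lambda: add 12.
From 12 via lambda: add 17.
From 17 via lambda: add 1.
From 1 via lambda: add 6, 10.
From 6 via lambda: add 15.
From 15 via lambda: add 7, 13.
lambda-closure = {1, 6, 7, 9, 10, 11, 12, 13, 14, 15, 16, 17}, which has 12 states.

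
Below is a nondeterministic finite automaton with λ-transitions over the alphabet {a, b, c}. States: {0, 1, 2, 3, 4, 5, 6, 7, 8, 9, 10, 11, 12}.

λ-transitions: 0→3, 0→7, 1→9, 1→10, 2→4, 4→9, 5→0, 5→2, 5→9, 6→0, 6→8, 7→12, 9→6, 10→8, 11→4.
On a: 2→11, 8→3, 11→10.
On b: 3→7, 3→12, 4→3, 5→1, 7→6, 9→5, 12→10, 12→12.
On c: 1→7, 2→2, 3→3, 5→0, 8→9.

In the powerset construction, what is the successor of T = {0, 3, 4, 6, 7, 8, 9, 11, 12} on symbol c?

3 on c → {3}.
8 on c → {9}.
No c-transition from 0, 4, 6, 7, 9, 11, 12.
Union after reading c: {3, 9}.
Now take the λ-closure:
From 9 via λ: add 6.
From 6 via λ: add 0, 8.
From 0 via λ: add 7.
From 7 via λ: add 12.
No new states can be added; the closed set is {0, 3, 6, 7, 8, 9, 12}.

{0, 3, 6, 7, 8, 9, 12}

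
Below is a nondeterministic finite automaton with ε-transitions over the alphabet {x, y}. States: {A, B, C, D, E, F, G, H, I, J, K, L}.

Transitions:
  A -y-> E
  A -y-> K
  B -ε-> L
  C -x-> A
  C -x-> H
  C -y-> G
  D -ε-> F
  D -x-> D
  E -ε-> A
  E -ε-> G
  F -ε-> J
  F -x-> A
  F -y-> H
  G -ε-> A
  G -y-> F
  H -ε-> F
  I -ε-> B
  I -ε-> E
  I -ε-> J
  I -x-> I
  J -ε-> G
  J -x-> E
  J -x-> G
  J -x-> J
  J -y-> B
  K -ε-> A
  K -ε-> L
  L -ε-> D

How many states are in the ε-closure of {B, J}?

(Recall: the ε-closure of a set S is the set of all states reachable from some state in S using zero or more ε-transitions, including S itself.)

Start with {B, J}.
From B via ε: add L.
From J via ε: add G.
From G via ε: add A.
From L via ε: add D.
From D via ε: add F.
ε-closure = {A, B, D, F, G, J, L}, which has 7 states.

7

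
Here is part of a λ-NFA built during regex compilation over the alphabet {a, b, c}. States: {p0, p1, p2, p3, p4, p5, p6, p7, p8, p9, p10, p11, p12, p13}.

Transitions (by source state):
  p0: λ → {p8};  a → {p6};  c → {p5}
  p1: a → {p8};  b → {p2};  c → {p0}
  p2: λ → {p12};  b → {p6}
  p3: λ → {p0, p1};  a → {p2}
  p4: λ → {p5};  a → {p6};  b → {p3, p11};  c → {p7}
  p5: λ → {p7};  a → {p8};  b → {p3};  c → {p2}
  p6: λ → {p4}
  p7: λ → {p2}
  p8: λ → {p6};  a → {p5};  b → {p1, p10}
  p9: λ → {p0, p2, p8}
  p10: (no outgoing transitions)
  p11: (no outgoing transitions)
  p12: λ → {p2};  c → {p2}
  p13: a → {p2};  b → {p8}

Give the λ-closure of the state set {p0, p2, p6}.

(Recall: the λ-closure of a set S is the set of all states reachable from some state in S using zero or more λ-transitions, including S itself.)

Start with {p0, p2, p6}.
From p0 via λ: add p8.
From p2 via λ: add p12.
From p6 via λ: add p4.
From p4 via λ: add p5.
From p5 via λ: add p7.
No new states can be added; the closed set is {p0, p2, p4, p5, p6, p7, p8, p12}.

{p0, p2, p4, p5, p6, p7, p8, p12}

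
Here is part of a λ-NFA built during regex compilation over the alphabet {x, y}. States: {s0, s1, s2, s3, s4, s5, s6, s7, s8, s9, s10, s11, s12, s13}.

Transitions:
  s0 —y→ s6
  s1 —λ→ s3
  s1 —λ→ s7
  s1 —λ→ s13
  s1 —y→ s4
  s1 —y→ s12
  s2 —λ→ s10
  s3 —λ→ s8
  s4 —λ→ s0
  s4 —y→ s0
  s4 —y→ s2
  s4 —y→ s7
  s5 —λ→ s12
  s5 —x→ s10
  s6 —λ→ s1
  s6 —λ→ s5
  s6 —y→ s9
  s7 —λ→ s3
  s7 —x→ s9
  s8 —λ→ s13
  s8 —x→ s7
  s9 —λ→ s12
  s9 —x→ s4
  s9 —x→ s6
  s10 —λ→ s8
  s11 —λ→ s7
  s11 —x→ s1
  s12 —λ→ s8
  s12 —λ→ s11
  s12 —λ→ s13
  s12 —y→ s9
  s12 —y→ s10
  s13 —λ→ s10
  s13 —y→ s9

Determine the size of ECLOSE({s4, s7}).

Start with {s4, s7}.
From s4 via λ: add s0.
From s7 via λ: add s3.
From s3 via λ: add s8.
From s8 via λ: add s13.
From s13 via λ: add s10.
λ-closure = {s0, s3, s4, s7, s8, s10, s13}, which has 7 states.

7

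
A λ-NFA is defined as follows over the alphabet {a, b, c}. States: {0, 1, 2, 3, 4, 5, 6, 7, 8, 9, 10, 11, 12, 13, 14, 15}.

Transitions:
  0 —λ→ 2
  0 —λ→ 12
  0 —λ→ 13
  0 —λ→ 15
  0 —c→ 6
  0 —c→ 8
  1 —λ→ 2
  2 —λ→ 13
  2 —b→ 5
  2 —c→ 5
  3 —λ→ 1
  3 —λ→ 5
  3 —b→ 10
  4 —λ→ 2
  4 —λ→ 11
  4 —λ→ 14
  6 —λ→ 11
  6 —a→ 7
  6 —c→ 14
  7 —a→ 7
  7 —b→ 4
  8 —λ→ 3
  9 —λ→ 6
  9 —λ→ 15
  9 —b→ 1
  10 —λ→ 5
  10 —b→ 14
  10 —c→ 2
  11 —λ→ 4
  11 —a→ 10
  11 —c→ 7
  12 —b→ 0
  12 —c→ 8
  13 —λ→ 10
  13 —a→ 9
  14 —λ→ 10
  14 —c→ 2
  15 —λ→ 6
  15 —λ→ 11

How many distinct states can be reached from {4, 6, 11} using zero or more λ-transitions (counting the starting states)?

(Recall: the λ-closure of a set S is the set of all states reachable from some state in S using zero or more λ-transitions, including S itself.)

8

Start with {4, 6, 11}.
From 4 via λ: add 2, 14.
From 2 via λ: add 13.
From 14 via λ: add 10.
From 10 via λ: add 5.
λ-closure = {2, 4, 5, 6, 10, 11, 13, 14}, which has 8 states.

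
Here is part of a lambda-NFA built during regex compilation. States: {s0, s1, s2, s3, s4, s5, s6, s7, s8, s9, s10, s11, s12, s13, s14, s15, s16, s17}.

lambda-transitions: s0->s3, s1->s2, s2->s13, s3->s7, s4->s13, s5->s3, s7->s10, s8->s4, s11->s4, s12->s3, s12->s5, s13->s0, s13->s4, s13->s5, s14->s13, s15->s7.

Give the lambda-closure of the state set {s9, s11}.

{s0, s3, s4, s5, s7, s9, s10, s11, s13}

Start with {s9, s11}.
From s11 via lambda: add s4.
From s4 via lambda: add s13.
From s13 via lambda: add s0, s5.
From s0 via lambda: add s3.
From s3 via lambda: add s7.
From s7 via lambda: add s10.
No new states can be added; the closed set is {s0, s3, s4, s5, s7, s9, s10, s11, s13}.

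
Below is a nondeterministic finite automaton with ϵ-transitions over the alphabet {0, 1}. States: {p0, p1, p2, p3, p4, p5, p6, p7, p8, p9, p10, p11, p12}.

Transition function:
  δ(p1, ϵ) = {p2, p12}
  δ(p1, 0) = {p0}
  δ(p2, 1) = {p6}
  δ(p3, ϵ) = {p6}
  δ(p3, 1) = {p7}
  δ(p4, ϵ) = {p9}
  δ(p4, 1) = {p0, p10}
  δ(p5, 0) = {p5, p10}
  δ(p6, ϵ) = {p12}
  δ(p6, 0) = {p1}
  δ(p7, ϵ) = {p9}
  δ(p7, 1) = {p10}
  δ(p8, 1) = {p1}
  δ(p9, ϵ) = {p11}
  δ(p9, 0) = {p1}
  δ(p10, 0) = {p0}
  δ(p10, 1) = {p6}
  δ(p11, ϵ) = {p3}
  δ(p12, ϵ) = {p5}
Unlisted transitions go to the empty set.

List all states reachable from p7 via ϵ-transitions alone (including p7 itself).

{p3, p5, p6, p7, p9, p11, p12}

Start with {p7}.
From p7 via ϵ: add p9.
From p9 via ϵ: add p11.
From p11 via ϵ: add p3.
From p3 via ϵ: add p6.
From p6 via ϵ: add p12.
From p12 via ϵ: add p5.
No new states can be added; the closed set is {p3, p5, p6, p7, p9, p11, p12}.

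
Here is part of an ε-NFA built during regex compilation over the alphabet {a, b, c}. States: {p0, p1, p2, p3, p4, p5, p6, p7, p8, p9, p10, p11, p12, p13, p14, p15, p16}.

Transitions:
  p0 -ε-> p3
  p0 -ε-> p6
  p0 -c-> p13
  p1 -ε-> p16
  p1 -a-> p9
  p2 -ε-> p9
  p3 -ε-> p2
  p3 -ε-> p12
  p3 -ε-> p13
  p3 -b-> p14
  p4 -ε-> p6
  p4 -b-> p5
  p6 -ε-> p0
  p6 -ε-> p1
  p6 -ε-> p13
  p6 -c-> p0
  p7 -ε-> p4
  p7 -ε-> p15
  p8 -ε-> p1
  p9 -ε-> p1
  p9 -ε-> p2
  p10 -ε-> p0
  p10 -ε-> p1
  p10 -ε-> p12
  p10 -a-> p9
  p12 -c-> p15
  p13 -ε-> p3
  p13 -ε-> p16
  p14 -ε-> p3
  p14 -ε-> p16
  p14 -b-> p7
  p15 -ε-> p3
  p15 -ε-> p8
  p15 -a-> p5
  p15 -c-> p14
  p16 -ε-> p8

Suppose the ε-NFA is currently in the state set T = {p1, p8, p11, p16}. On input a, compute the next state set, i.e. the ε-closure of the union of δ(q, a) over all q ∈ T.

p1 on a → {p9}.
No a-transition from p8, p11, p16.
Union after reading a: {p9}.
Now take the ε-closure:
From p9 via ε: add p1, p2.
From p1 via ε: add p16.
From p16 via ε: add p8.
No new states can be added; the closed set is {p1, p2, p8, p9, p16}.

{p1, p2, p8, p9, p16}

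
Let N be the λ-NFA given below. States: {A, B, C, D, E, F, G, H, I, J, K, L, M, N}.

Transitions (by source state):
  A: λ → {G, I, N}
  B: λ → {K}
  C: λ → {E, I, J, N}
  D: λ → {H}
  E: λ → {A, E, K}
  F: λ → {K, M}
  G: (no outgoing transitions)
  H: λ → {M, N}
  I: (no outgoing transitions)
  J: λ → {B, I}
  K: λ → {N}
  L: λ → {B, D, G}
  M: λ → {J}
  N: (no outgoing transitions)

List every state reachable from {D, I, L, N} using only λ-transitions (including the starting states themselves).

{B, D, G, H, I, J, K, L, M, N}

Start with {D, I, L, N}.
From D via λ: add H.
From L via λ: add B, G.
From B via λ: add K.
From H via λ: add M.
From M via λ: add J.
No new states can be added; the closed set is {B, D, G, H, I, J, K, L, M, N}.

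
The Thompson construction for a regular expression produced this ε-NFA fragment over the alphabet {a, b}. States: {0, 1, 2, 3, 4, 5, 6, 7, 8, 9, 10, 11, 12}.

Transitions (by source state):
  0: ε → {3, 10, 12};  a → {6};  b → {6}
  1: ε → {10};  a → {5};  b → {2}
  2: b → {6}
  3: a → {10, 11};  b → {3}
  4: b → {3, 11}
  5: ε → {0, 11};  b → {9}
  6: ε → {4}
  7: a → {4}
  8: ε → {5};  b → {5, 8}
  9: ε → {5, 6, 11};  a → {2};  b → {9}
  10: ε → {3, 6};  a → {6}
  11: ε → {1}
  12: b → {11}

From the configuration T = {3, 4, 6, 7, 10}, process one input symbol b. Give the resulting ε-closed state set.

3 on b → {3}.
4 on b → {3, 11}.
No b-transition from 6, 7, 10.
Union after reading b: {3, 11}.
Now take the ε-closure:
From 11 via ε: add 1.
From 1 via ε: add 10.
From 10 via ε: add 6.
From 6 via ε: add 4.
No new states can be added; the closed set is {1, 3, 4, 6, 10, 11}.

{1, 3, 4, 6, 10, 11}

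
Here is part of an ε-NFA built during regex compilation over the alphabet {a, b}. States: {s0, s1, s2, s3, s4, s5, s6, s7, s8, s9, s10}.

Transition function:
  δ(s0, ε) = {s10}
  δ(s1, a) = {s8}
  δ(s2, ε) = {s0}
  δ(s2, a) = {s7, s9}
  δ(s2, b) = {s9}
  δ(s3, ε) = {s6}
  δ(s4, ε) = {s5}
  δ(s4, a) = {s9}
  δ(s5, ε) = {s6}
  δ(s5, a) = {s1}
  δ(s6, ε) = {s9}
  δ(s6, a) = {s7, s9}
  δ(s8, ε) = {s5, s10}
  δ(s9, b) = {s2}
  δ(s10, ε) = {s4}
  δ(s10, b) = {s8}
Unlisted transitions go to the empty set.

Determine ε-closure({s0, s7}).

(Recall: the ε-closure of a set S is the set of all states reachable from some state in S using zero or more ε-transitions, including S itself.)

{s0, s4, s5, s6, s7, s9, s10}

Start with {s0, s7}.
From s0 via ε: add s10.
From s10 via ε: add s4.
From s4 via ε: add s5.
From s5 via ε: add s6.
From s6 via ε: add s9.
No new states can be added; the closed set is {s0, s4, s5, s6, s7, s9, s10}.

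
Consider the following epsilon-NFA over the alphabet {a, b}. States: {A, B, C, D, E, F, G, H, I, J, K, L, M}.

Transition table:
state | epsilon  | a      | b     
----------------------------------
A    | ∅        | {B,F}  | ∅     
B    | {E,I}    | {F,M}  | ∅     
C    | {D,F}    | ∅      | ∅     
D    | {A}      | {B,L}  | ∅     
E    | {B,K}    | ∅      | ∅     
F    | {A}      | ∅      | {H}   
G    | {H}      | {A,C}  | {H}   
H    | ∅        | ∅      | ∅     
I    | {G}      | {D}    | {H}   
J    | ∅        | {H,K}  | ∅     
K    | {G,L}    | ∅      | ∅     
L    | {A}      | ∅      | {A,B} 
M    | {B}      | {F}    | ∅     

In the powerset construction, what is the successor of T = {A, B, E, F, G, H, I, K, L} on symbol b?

F on b → {H}.
G on b → {H}.
I on b → {H}.
L on b → {A, B}.
No b-transition from A, B, E, H, K.
Union after reading b: {A, B, H}.
Now take the epsilon-closure:
From B via epsilon: add E, I.
From E via epsilon: add K.
From I via epsilon: add G.
From K via epsilon: add L.
No new states can be added; the closed set is {A, B, E, G, H, I, K, L}.

{A, B, E, G, H, I, K, L}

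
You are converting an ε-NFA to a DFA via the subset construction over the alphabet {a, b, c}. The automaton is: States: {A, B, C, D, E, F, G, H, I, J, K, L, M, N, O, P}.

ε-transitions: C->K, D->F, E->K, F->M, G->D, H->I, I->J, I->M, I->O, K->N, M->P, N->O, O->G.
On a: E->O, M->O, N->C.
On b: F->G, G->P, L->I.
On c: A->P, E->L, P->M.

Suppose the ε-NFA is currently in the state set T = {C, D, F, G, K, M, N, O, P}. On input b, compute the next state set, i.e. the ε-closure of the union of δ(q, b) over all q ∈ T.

{D, F, G, M, P}

F on b → {G}.
G on b → {P}.
No b-transition from C, D, K, M, N, O, P.
Union after reading b: {G, P}.
Now take the ε-closure:
From G via ε: add D.
From D via ε: add F.
From F via ε: add M.
No new states can be added; the closed set is {D, F, G, M, P}.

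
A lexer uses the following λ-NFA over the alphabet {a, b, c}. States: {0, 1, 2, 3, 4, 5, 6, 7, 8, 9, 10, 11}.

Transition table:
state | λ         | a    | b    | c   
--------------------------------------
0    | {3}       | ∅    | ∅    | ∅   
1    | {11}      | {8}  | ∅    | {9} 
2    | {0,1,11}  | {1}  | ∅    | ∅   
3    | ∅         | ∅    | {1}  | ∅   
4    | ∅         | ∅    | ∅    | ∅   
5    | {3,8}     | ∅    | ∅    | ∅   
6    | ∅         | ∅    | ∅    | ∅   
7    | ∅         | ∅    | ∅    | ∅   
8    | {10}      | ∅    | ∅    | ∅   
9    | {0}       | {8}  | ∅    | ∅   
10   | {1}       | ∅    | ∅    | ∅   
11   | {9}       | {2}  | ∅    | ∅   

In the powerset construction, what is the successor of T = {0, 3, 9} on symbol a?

{0, 1, 3, 8, 9, 10, 11}

9 on a → {8}.
No a-transition from 0, 3.
Union after reading a: {8}.
Now take the λ-closure:
From 8 via λ: add 10.
From 10 via λ: add 1.
From 1 via λ: add 11.
From 11 via λ: add 9.
From 9 via λ: add 0.
From 0 via λ: add 3.
No new states can be added; the closed set is {0, 1, 3, 8, 9, 10, 11}.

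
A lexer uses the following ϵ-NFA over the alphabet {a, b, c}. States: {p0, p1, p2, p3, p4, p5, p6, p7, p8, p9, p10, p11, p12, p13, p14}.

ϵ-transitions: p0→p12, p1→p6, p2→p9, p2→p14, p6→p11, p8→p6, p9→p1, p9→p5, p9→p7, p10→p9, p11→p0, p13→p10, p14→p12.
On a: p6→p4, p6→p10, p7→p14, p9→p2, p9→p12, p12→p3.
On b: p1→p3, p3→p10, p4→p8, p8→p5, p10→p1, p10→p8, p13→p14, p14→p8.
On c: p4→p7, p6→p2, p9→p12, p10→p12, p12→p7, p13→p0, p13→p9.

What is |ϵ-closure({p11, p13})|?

10

Start with {p11, p13}.
From p11 via ϵ: add p0.
From p13 via ϵ: add p10.
From p0 via ϵ: add p12.
From p10 via ϵ: add p9.
From p9 via ϵ: add p1, p5, p7.
From p1 via ϵ: add p6.
ϵ-closure = {p0, p1, p5, p6, p7, p9, p10, p11, p12, p13}, which has 10 states.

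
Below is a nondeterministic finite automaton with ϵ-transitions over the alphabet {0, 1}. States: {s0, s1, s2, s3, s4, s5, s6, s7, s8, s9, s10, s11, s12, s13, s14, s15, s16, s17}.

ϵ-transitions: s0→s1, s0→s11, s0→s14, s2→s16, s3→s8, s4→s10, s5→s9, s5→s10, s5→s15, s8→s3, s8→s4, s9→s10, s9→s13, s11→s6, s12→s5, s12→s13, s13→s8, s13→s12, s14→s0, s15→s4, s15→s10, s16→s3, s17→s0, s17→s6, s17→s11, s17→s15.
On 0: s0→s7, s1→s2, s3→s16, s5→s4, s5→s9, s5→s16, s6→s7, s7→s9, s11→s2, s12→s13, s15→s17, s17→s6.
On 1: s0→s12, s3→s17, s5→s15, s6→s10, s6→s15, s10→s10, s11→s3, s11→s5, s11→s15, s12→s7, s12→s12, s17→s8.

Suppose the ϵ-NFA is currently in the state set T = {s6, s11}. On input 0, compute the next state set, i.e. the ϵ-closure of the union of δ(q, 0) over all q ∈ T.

{s2, s3, s4, s7, s8, s10, s16}

s6 on 0 → {s7}.
s11 on 0 → {s2}.
Union after reading 0: {s2, s7}.
Now take the ϵ-closure:
From s2 via ϵ: add s16.
From s16 via ϵ: add s3.
From s3 via ϵ: add s8.
From s8 via ϵ: add s4.
From s4 via ϵ: add s10.
No new states can be added; the closed set is {s2, s3, s4, s7, s8, s10, s16}.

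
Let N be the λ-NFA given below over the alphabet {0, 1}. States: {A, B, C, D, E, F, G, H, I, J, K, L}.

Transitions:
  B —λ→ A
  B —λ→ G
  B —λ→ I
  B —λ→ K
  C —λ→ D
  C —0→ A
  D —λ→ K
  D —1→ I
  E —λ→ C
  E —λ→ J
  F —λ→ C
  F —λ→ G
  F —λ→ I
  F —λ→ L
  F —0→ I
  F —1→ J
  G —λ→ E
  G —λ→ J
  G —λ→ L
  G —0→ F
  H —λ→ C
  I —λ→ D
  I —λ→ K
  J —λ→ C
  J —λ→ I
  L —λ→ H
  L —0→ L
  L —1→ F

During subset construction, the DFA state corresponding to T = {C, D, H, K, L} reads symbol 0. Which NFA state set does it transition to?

{A, C, D, H, K, L}

C on 0 → {A}.
L on 0 → {L}.
No 0-transition from D, H, K.
Union after reading 0: {A, L}.
Now take the λ-closure:
From L via λ: add H.
From H via λ: add C.
From C via λ: add D.
From D via λ: add K.
No new states can be added; the closed set is {A, C, D, H, K, L}.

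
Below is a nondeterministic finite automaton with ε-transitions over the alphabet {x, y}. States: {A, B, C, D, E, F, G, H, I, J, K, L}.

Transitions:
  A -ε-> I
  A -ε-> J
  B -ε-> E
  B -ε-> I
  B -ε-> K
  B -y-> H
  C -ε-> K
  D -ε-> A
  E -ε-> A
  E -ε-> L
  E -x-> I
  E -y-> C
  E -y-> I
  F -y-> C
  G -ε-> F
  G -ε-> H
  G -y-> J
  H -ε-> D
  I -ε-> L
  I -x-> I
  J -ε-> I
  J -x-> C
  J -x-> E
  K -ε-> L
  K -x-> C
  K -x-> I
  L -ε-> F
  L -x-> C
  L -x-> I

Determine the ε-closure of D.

Start with {D}.
From D via ε: add A.
From A via ε: add I, J.
From I via ε: add L.
From L via ε: add F.
No new states can be added; the closed set is {A, D, F, I, J, L}.

{A, D, F, I, J, L}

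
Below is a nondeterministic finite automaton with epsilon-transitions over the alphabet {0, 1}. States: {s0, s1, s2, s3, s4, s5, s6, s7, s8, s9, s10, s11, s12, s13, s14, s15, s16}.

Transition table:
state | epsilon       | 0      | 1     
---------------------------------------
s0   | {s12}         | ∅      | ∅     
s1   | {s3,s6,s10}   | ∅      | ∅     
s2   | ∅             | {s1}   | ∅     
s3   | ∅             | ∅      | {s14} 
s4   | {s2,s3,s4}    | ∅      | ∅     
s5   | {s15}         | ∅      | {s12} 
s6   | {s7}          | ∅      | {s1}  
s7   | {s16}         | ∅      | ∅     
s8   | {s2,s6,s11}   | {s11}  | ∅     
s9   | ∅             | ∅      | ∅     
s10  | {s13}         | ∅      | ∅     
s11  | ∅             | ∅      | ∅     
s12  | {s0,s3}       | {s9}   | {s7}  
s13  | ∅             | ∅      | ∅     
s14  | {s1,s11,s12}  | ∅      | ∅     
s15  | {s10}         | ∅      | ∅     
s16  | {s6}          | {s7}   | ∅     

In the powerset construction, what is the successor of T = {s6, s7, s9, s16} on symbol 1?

s6 on 1 → {s1}.
No 1-transition from s7, s9, s16.
Union after reading 1: {s1}.
Now take the epsilon-closure:
From s1 via epsilon: add s3, s6, s10.
From s6 via epsilon: add s7.
From s10 via epsilon: add s13.
From s7 via epsilon: add s16.
No new states can be added; the closed set is {s1, s3, s6, s7, s10, s13, s16}.

{s1, s3, s6, s7, s10, s13, s16}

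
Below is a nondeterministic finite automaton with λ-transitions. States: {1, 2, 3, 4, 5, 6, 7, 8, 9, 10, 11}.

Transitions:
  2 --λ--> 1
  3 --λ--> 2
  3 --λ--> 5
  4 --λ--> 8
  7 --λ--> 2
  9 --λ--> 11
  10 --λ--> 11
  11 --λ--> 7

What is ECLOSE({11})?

{1, 2, 7, 11}

Start with {11}.
From 11 via λ: add 7.
From 7 via λ: add 2.
From 2 via λ: add 1.
No new states can be added; the closed set is {1, 2, 7, 11}.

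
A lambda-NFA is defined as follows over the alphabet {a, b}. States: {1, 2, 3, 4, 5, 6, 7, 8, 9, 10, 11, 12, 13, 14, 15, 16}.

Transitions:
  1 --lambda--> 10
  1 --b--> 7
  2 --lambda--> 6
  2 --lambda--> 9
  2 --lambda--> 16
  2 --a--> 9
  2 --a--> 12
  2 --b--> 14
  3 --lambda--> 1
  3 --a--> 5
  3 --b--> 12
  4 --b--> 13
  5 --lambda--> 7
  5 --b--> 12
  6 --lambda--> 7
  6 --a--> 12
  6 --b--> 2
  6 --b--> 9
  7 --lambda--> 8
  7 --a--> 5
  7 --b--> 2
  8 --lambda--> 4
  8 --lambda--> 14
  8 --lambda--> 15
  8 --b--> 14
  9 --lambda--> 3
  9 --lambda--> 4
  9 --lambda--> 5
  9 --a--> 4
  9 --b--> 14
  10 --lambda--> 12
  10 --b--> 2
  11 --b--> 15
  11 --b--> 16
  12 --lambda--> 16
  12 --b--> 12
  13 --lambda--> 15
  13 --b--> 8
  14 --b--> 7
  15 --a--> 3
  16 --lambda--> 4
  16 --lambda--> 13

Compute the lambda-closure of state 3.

Start with {3}.
From 3 via lambda: add 1.
From 1 via lambda: add 10.
From 10 via lambda: add 12.
From 12 via lambda: add 16.
From 16 via lambda: add 4, 13.
From 13 via lambda: add 15.
No new states can be added; the closed set is {1, 3, 4, 10, 12, 13, 15, 16}.

{1, 3, 4, 10, 12, 13, 15, 16}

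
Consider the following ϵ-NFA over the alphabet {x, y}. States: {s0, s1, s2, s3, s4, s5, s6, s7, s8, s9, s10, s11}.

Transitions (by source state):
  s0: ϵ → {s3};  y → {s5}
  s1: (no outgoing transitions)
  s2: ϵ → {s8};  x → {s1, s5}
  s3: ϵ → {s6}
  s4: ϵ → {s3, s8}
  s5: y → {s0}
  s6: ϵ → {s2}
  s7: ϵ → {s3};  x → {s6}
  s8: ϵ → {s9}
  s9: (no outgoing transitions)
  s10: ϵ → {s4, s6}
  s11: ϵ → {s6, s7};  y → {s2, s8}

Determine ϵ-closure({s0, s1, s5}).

{s0, s1, s2, s3, s5, s6, s8, s9}

Start with {s0, s1, s5}.
From s0 via ϵ: add s3.
From s3 via ϵ: add s6.
From s6 via ϵ: add s2.
From s2 via ϵ: add s8.
From s8 via ϵ: add s9.
No new states can be added; the closed set is {s0, s1, s2, s3, s5, s6, s8, s9}.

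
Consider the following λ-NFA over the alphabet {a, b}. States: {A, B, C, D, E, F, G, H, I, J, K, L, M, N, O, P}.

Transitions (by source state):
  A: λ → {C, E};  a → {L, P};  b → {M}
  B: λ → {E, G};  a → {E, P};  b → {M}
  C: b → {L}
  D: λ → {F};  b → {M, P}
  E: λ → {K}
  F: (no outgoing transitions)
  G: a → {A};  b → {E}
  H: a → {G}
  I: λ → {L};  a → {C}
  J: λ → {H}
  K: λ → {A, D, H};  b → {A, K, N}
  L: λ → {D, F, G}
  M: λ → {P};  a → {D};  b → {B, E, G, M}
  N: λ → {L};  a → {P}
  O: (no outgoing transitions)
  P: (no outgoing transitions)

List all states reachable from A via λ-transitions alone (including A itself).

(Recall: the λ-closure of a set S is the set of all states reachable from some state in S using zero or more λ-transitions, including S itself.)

Start with {A}.
From A via λ: add C, E.
From E via λ: add K.
From K via λ: add D, H.
From D via λ: add F.
No new states can be added; the closed set is {A, C, D, E, F, H, K}.

{A, C, D, E, F, H, K}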